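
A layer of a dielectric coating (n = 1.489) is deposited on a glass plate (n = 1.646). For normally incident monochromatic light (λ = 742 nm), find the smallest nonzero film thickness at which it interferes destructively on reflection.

125 nm

Ray reflecting at the top interface goes from n = 1.0 toward n = 1.489: a half-wave phase shift.
Bottom surface (1.489 → 1.646): reflection off a higher-index medium gives a half-wave phase shift.
Net: no relative phase inversion (both shifts match).
For minimum reflection here: 2 n t = (m + ½) λ.
Minimum at m = 0: t = λ / (4 n) = 742 / (4 × 1.489) = 125 nm.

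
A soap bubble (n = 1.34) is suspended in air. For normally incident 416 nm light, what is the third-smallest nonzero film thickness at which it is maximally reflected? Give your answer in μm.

0.388 μm

At the upper boundary (n = 1.0 to n = 1.34) the reflected ray undergoes a half-wave phase shift.
At the lower boundary (n = 1.34 to n = 1.0) the reflected ray undergoes no phase shift.
Exactly one π shift → a net half-wave offset.
For strong reflection here: 2 n t = (m + ½) λ.
The third-smallest nonzero thickness corresponds to m = 2: t = (m + ½) λ / (2 n) = 2.50 × 416 / (2 × 1.34) = 388 nm.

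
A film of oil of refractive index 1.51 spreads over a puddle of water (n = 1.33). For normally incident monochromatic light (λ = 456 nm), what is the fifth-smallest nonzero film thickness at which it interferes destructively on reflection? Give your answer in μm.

0.755 μm

At the upper boundary (n = 1.0 to n = 1.51) the reflected ray undergoes a half-wave phase shift.
At the lower boundary (n = 1.51 to n = 1.33) the reflected ray undergoes no phase shift.
The two reflections differ by half a wavelength.
So the condition for destructive reflection is 2 n t = m λ.
The fifth-smallest nonzero thickness corresponds to m = 5: t = m λ / (2 n) = 5.00 × 456 / (2 × 1.51) = 755 nm.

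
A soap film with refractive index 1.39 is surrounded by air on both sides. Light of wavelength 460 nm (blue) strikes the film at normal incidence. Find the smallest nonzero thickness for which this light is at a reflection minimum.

Ray reflecting at the top interface goes from n = 1.0 toward n = 1.39: a half-wave phase shift.
Ray reflecting at the bottom interface goes from n = 1.39 toward n = 1.0: no phase shift.
The two reflections differ by half a wavelength.
So the condition for destructive reflection is 2 n t = m λ.
The smallest nonzero thickness corresponds to m = 1: t = m λ / (2 n) = 1.00 × 460 / (2 × 1.39) = 165 nm.

165 nm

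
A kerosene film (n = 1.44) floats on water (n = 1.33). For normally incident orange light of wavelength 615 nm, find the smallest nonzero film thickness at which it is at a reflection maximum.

107 nm

At the upper boundary (n = 1.0 to n = 1.44) the reflected ray undergoes a half-wave phase shift.
Bottom surface (1.44 → 1.33): reflection off a lower-index medium gives no phase shift.
The two reflections differ by half a wavelength.
For bright reflection here: 2 n t = (m + ½) λ.
Minimum at m = 0: t = λ / (4 n) = 615 / (4 × 1.44) = 107 nm.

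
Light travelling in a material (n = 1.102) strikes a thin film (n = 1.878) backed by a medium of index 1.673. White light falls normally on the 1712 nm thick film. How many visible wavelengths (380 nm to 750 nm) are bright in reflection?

Top surface (1.102 → 1.878): reflection off a higher-index medium gives a half-wave phase shift.
Ray reflecting at the bottom interface goes from n = 1.878 toward n = 1.673: no phase shift.
Exactly one π shift → a net half-wave offset.
For bright reflection here: 2 n t = (m + ½) λ.
λ = 2 n t / (m + ½) = 6430 / (m + ½) nm.
m=8: 757 nm (IR); m=9: 677 nm (visible); m=10: 612 nm (visible); m=11: 559 nm (visible); m=12: 514 nm (visible); m=13: 476 nm (visible); m=14: 443 nm (visible); m=15: 415 nm (visible); m=16: 390 nm (visible); m=17: 367 nm (UV).

8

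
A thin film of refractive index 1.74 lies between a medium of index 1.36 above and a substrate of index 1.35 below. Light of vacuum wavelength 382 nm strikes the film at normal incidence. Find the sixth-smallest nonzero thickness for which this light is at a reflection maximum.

604 nm

Ray reflecting at the top interface goes from n = 1.36 toward n = 1.74: a half-wave phase shift.
At the lower boundary (n = 1.74 to n = 1.35) the reflected ray undergoes no phase shift.
Exactly one π shift → a net half-wave offset.
For bright reflection here: 2 n t = (m + ½) λ.
The sixth-smallest nonzero thickness corresponds to m = 5: t = (m + ½) λ / (2 n) = 5.50 × 382 / (2 × 1.74) = 604 nm.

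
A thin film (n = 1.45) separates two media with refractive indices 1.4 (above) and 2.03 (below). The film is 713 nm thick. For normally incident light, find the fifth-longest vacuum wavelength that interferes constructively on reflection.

Ray reflecting at the top interface goes from n = 1.4 toward n = 1.45: a half-wave phase shift.
Bottom surface (1.45 → 2.03): reflection off a higher-index medium gives a half-wave phase shift.
Net: no relative phase inversion (both shifts match).
For bright reflection here: 2 n t = m λ.
λ = 2 n t / m. The fifth-longest wavelength is m = 5: λ = 2 × 1.45 × 713 / 5.00 = 414 nm.

414 nm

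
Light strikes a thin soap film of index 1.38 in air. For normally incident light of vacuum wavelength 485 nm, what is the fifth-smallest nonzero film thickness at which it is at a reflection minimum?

Ray reflecting at the top interface goes from n = 1.0 toward n = 1.38: a half-wave phase shift.
Bottom surface (1.38 → 1.0): reflection off a lower-index medium gives no phase shift.
The two reflections differ by half a wavelength.
For weak reflection here: 2 n t = m λ.
The fifth-smallest nonzero thickness corresponds to m = 5: t = m λ / (2 n) = 5.00 × 485 / (2 × 1.38) = 879 nm.

879 nm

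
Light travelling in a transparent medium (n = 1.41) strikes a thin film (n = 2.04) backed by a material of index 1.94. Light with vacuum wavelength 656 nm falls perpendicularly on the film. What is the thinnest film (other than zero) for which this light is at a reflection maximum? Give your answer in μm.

Top surface (1.41 → 2.04): reflection off a higher-index medium gives a half-wave phase shift.
At the lower boundary (n = 2.04 to n = 1.94) the reflected ray undergoes no phase shift.
Exactly one π shift → a net half-wave offset.
With one net inversion, constructive interference in reflection requires 2 n t = (m + ½) λ.
Minimum at m = 0: t = λ / (4 n) = 656 / (4 × 2.04) = 80.4 nm.

0.0804 μm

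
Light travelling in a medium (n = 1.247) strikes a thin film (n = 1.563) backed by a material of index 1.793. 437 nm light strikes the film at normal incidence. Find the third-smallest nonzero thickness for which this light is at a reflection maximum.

419 nm

Top surface (1.247 → 1.563): reflection off a higher-index medium gives a half-wave phase shift.
At the lower boundary (n = 1.563 to n = 1.793) the reflected ray undergoes a half-wave phase shift.
The two reflections carry the same phase change, so no net offset.
For maximum reflection here: 2 n t = m λ.
The third-smallest nonzero thickness corresponds to m = 3: t = m λ / (2 n) = 3.00 × 437 / (2 × 1.563) = 419 nm.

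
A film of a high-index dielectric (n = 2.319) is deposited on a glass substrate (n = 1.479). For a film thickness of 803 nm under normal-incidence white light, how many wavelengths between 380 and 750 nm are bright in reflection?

5

Ray reflecting at the top interface goes from n = 1.0 toward n = 2.319: a half-wave phase shift.
At the lower boundary (n = 2.319 to n = 1.479) the reflected ray undergoes no phase shift.
The two reflections differ by half a wavelength.
With one net inversion, constructive interference in reflection requires 2 n t = (m + ½) λ.
λ = 2 n t / (m + ½) = 3724 / (m + ½) nm.
m=4: 828 nm (IR); m=5: 677 nm (visible); m=6: 573 nm (visible); m=7: 497 nm (visible); m=8: 438 nm (visible); m=9: 392 nm (visible); m=10: 355 nm (UV).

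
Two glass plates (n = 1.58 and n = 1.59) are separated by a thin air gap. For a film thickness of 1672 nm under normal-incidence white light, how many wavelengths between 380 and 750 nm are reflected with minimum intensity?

Ray reflecting at the top interface goes from n = 1.58 toward n = 1.0: no phase shift.
At the lower boundary (n = 1.0 to n = 1.59) the reflected ray undergoes a half-wave phase shift.
Exactly one π shift → a net half-wave offset.
So the condition for destructive reflection is 2 n t = m λ.
λ = 2 n t / m = 3344 / m nm.
m=4: 836 nm (IR); m=5: 669 nm (visible); m=6: 557 nm (visible); m=7: 478 nm (visible); m=8: 418 nm (visible); m=9: 372 nm (UV).

4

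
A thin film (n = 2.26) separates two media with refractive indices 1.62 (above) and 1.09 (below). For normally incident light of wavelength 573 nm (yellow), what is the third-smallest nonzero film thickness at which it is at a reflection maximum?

317 nm

Ray reflecting at the top interface goes from n = 1.62 toward n = 2.26: a half-wave phase shift.
Ray reflecting at the bottom interface goes from n = 2.26 toward n = 1.09: no phase shift.
The two reflections differ by half a wavelength.
For maximum reflection here: 2 n t = (m + ½) λ.
The third-smallest nonzero thickness corresponds to m = 2: t = (m + ½) λ / (2 n) = 2.50 × 573 / (2 × 2.26) = 317 nm.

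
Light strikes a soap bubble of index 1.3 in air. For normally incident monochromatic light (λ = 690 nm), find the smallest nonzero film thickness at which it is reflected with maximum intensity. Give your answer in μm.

0.133 μm

Top surface (1.0 → 1.3): reflection off a higher-index medium gives a half-wave phase shift.
Ray reflecting at the bottom interface goes from n = 1.3 toward n = 1.0: no phase shift.
The two reflections differ by half a wavelength.
With one net inversion, constructive interference in reflection requires 2 n t = (m + ½) λ.
Minimum at m = 0: t = λ / (4 n) = 690 / (4 × 1.3) = 133 nm.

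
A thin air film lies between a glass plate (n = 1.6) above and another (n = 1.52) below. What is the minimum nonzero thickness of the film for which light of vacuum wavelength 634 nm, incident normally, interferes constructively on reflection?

159 nm

Top surface (1.6 → 1.0): reflection off a lower-index medium gives no phase shift.
Bottom surface (1.0 → 1.52): reflection off a higher-index medium gives a half-wave phase shift.
Net: one phase inversion between the two reflected rays.
So the condition for constructive reflection is 2 n t = (m + ½) λ.
Minimum at m = 0: t = λ / (4 n) = 634 / (4 × 1.0) = 159 nm.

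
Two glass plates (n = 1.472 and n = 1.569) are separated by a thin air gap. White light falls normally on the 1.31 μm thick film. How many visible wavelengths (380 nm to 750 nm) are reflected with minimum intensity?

3

Top surface (1.472 → 1.0): reflection off a lower-index medium gives no phase shift.
Ray reflecting at the bottom interface goes from n = 1.0 toward n = 1.569: a half-wave phase shift.
Net: one phase inversion between the two reflected rays.
So the condition for destructive reflection is 2 n t = m λ.
λ = 2 n t / m = 2620 / m nm.
m=3: 873 nm (IR); m=4: 655 nm (visible); m=5: 524 nm (visible); m=6: 437 nm (visible); m=7: 374 nm (UV).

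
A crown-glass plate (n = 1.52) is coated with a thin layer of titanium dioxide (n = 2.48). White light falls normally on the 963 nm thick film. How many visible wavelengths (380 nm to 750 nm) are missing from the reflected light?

At the upper boundary (n = 1.0 to n = 2.48) the reflected ray undergoes a half-wave phase shift.
Bottom surface (2.48 → 1.52): reflection off a lower-index medium gives no phase shift.
The two reflections differ by half a wavelength.
So the condition for destructive reflection is 2 n t = m λ.
λ = 2 n t / m = 4776 / m nm.
m=6: 796 nm (IR); m=7: 682 nm (visible); m=8: 597 nm (visible); m=9: 531 nm (visible); m=10: 478 nm (visible); m=11: 434 nm (visible); m=12: 398 nm (visible); m=13: 367 nm (UV).

6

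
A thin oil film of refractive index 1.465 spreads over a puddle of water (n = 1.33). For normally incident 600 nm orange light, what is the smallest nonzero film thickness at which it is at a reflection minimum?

Top surface (1.0 → 1.465): reflection off a higher-index medium gives a half-wave phase shift.
Bottom surface (1.465 → 1.33): reflection off a lower-index medium gives no phase shift.
Exactly one π shift → a net half-wave offset.
So the condition for destructive reflection is 2 n t = m λ.
The smallest nonzero thickness corresponds to m = 1: t = m λ / (2 n) = 1.00 × 600 / (2 × 1.465) = 205 nm.

205 nm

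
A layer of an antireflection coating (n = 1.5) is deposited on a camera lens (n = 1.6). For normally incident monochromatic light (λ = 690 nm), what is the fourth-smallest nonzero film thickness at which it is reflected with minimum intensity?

805 nm

Ray reflecting at the top interface goes from n = 1.0 toward n = 1.5: a half-wave phase shift.
At the lower boundary (n = 1.5 to n = 1.6) the reflected ray undergoes a half-wave phase shift.
Zero or two π shifts → no net half-wave offset.
For dark reflection here: 2 n t = (m + ½) λ.
The fourth-smallest nonzero thickness corresponds to m = 3: t = (m + ½) λ / (2 n) = 3.50 × 690 / (2 × 1.5) = 805 nm.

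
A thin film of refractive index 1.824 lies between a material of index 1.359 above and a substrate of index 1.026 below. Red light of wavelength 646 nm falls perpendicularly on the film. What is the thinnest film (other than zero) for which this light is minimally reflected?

At the upper boundary (n = 1.359 to n = 1.824) the reflected ray undergoes a half-wave phase shift.
Ray reflecting at the bottom interface goes from n = 1.824 toward n = 1.026: no phase shift.
Net: one phase inversion between the two reflected rays.
For minimum reflection here: 2 n t = m λ.
Minimum nonzero at m = 1: t = λ / (2 n) = 646 / (2 × 1.824) = 177 nm.

177 nm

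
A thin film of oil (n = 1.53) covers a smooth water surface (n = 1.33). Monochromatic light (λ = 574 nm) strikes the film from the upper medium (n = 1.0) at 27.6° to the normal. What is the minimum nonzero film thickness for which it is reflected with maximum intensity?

98.4 nm

Top surface (1.0 → 1.53): reflection off a higher-index medium gives a half-wave phase shift.
Ray reflecting at the bottom interface goes from n = 1.53 toward n = 1.33: no phase shift.
Net: one phase inversion between the two reflected rays.
For strong reflection here: 2 n t cos θ_r = (m + ½) λ.
Snell's law: 1.0 sin 27.6° = 1.53 sin θ_r → sin θ_r = 0.303, cos θ_r = 0.953.
Minimum at m = 0: t = λ / (4 n cos θ_r) = 574 / (4 × 1.53 × 0.953) = 98.4 nm.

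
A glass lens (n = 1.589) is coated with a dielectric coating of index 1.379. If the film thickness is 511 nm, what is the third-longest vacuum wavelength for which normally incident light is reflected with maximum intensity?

470 nm

At the upper boundary (n = 1.0 to n = 1.379) the reflected ray undergoes a half-wave phase shift.
At the lower boundary (n = 1.379 to n = 1.589) the reflected ray undergoes a half-wave phase shift.
The two reflections carry the same phase change, so no net offset.
For maximum reflection here: 2 n t = m λ.
λ = 2 n t / m. The third-longest wavelength is m = 3: λ = 2 × 1.379 × 511 / 3.00 = 470 nm.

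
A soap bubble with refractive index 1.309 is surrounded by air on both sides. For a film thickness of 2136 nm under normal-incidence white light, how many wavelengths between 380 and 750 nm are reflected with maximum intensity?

Ray reflecting at the top interface goes from n = 1.0 toward n = 1.309: a half-wave phase shift.
Bottom surface (1.309 → 1.0): reflection off a lower-index medium gives no phase shift.
Exactly one π shift → a net half-wave offset.
With one net inversion, constructive interference in reflection requires 2 n t = (m + ½) λ.
λ = 2 n t / (m + ½) = 5592 / (m + ½) nm.
m=6: 860 nm (IR); m=7: 746 nm (visible); m=8: 658 nm (visible); m=9: 589 nm (visible); m=10: 533 nm (visible); m=11: 486 nm (visible); m=12: 447 nm (visible); m=13: 414 nm (visible); m=14: 386 nm (visible); m=15: 361 nm (UV).

8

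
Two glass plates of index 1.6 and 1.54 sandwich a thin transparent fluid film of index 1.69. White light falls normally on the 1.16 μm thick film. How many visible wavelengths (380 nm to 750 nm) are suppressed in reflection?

5

At the upper boundary (n = 1.6 to n = 1.69) the reflected ray undergoes a half-wave phase shift.
Ray reflecting at the bottom interface goes from n = 1.69 toward n = 1.54: no phase shift.
The two reflections differ by half a wavelength.
So the condition for destructive reflection is 2 n t = m λ.
λ = 2 n t / m = 3921 / m nm.
m=5: 784 nm (IR); m=6: 653 nm (visible); m=7: 560 nm (visible); m=8: 490 nm (visible); m=9: 436 nm (visible); m=10: 392 nm (visible); m=11: 356 nm (UV).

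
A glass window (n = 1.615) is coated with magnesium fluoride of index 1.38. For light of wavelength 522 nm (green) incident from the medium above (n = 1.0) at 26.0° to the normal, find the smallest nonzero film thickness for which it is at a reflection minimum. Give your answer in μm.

0.0997 μm

Top surface (1.0 → 1.38): reflection off a higher-index medium gives a half-wave phase shift.
At the lower boundary (n = 1.38 to n = 1.615) the reflected ray undergoes a half-wave phase shift.
Zero or two π shifts → no net half-wave offset.
For minimum reflection here: 2 n t cos θ_r = (m + ½) λ.
Snell's law: 1.0 sin 26.0° = 1.38 sin θ_r → sin θ_r = 0.318, cos θ_r = 0.948.
Minimum at m = 0: t = λ / (4 n cos θ_r) = 522 / (4 × 1.38 × 0.948) = 99.7 nm.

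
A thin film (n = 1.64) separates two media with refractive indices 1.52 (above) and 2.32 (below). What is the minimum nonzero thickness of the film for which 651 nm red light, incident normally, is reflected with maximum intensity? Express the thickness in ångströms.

Top surface (1.52 → 1.64): reflection off a higher-index medium gives a half-wave phase shift.
Bottom surface (1.64 → 2.32): reflection off a higher-index medium gives a half-wave phase shift.
Net: no relative phase inversion (both shifts match).
So the condition for constructive reflection is 2 n t = m λ.
Minimum nonzero at m = 1: t = λ / (2 n) = 651 / (2 × 1.64) = 198 nm.

1985 Å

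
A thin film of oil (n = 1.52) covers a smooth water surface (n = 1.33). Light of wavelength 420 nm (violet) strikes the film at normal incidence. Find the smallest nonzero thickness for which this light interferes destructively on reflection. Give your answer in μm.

0.138 μm

Ray reflecting at the top interface goes from n = 1.0 toward n = 1.52: a half-wave phase shift.
At the lower boundary (n = 1.52 to n = 1.33) the reflected ray undergoes no phase shift.
Net: one phase inversion between the two reflected rays.
For minimum reflection here: 2 n t = m λ.
The smallest nonzero thickness corresponds to m = 1: t = m λ / (2 n) = 1.00 × 420 / (2 × 1.52) = 138 nm.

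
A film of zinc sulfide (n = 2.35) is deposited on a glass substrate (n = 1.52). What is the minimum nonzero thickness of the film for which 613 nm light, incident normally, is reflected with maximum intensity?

65.2 nm

Top surface (1.0 → 2.35): reflection off a higher-index medium gives a half-wave phase shift.
Ray reflecting at the bottom interface goes from n = 2.35 toward n = 1.52: no phase shift.
Net: one phase inversion between the two reflected rays.
So the condition for constructive reflection is 2 n t = (m + ½) λ.
Minimum at m = 0: t = λ / (4 n) = 613 / (4 × 2.35) = 65.2 nm.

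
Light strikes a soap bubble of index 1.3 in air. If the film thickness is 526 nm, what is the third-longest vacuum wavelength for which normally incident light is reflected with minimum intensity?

456 nm

Ray reflecting at the top interface goes from n = 1.0 toward n = 1.3: a half-wave phase shift.
Bottom surface (1.3 → 1.0): reflection off a lower-index medium gives no phase shift.
The two reflections differ by half a wavelength.
With one net inversion, destructive interference in reflection requires 2 n t = m λ.
λ = 2 n t / m. The third-longest wavelength is m = 3: λ = 2 × 1.3 × 526 / 3.00 = 456 nm.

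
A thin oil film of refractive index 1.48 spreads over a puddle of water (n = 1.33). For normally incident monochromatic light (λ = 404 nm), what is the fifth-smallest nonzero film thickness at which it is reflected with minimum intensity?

Top surface (1.0 → 1.48): reflection off a higher-index medium gives a half-wave phase shift.
Bottom surface (1.48 → 1.33): reflection off a lower-index medium gives no phase shift.
Exactly one π shift → a net half-wave offset.
For minimum reflection here: 2 n t = m λ.
The fifth-smallest nonzero thickness corresponds to m = 5: t = m λ / (2 n) = 5.00 × 404 / (2 × 1.48) = 682 nm.

682 nm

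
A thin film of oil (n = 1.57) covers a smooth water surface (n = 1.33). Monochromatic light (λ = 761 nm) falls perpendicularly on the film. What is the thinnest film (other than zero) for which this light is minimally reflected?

Top surface (1.0 → 1.57): reflection off a higher-index medium gives a half-wave phase shift.
At the lower boundary (n = 1.57 to n = 1.33) the reflected ray undergoes no phase shift.
Exactly one π shift → a net half-wave offset.
So the condition for destructive reflection is 2 n t = m λ.
Minimum nonzero at m = 1: t = λ / (2 n) = 761 / (2 × 1.57) = 242 nm.

242 nm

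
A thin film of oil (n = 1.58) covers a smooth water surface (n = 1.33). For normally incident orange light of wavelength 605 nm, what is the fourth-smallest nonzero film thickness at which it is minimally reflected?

Ray reflecting at the top interface goes from n = 1.0 toward n = 1.58: a half-wave phase shift.
At the lower boundary (n = 1.58 to n = 1.33) the reflected ray undergoes no phase shift.
Net: one phase inversion between the two reflected rays.
For weak reflection here: 2 n t = m λ.
The fourth-smallest nonzero thickness corresponds to m = 4: t = m λ / (2 n) = 4.00 × 605 / (2 × 1.58) = 766 nm.

766 nm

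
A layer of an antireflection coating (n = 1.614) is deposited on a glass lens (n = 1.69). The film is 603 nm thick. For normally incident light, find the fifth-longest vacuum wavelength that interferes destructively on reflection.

433 nm

Top surface (1.0 → 1.614): reflection off a higher-index medium gives a half-wave phase shift.
Ray reflecting at the bottom interface goes from n = 1.614 toward n = 1.69: a half-wave phase shift.
Zero or two π shifts → no net half-wave offset.
With no net inversion, destructive interference in reflection requires 2 n t = (m + ½) λ.
λ = 2 n t / (m + ½). The fifth-longest wavelength is m = 4: λ = 2 × 1.614 × 603 / 4.50 = 433 nm.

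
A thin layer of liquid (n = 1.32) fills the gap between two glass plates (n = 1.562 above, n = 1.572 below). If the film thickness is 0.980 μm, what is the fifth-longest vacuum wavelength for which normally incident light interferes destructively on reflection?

Top surface (1.562 → 1.32): reflection off a lower-index medium gives no phase shift.
Bottom surface (1.32 → 1.572): reflection off a higher-index medium gives a half-wave phase shift.
Exactly one π shift → a net half-wave offset.
For weak reflection here: 2 n t = m λ.
λ = 2 n t / m. The fifth-longest wavelength is m = 5: λ = 2 × 1.32 × 980 / 5.00 = 517 nm.

517 nm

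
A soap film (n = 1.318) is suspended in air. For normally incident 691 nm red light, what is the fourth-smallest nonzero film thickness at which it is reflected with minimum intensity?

At the upper boundary (n = 1.0 to n = 1.318) the reflected ray undergoes a half-wave phase shift.
At the lower boundary (n = 1.318 to n = 1.0) the reflected ray undergoes no phase shift.
The two reflections differ by half a wavelength.
For dark reflection here: 2 n t = m λ.
The fourth-smallest nonzero thickness corresponds to m = 4: t = m λ / (2 n) = 4.00 × 691 / (2 × 1.318) = 1049 nm.

1049 nm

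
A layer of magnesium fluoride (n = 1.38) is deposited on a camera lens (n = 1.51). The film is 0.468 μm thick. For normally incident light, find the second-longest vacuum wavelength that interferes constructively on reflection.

646 nm

Ray reflecting at the top interface goes from n = 1.0 toward n = 1.38: a half-wave phase shift.
Ray reflecting at the bottom interface goes from n = 1.38 toward n = 1.51: a half-wave phase shift.
The two reflections carry the same phase change, so no net offset.
With no net inversion, constructive interference in reflection requires 2 n t = m λ.
λ = 2 n t / m. The second-longest wavelength is m = 2: λ = 2 × 1.38 × 468 / 2.00 = 646 nm.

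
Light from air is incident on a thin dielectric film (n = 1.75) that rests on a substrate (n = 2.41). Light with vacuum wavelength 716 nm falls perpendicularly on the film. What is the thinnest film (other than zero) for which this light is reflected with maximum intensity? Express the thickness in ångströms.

At the upper boundary (n = 1.0 to n = 1.75) the reflected ray undergoes a half-wave phase shift.
Ray reflecting at the bottom interface goes from n = 1.75 toward n = 2.41: a half-wave phase shift.
Zero or two π shifts → no net half-wave offset.
With no net inversion, constructive interference in reflection requires 2 n t = m λ.
Minimum nonzero at m = 1: t = λ / (2 n) = 716 / (2 × 1.75) = 205 nm.

2046 Å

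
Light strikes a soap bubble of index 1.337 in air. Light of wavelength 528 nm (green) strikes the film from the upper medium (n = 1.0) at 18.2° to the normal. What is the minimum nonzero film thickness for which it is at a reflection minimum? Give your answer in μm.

At the upper boundary (n = 1.0 to n = 1.337) the reflected ray undergoes a half-wave phase shift.
At the lower boundary (n = 1.337 to n = 1.0) the reflected ray undergoes no phase shift.
Exactly one π shift → a net half-wave offset.
So the condition for destructive reflection is 2 n t cos θ_r = m λ.
Snell's law: 1.0 sin 18.2° = 1.337 sin θ_r → sin θ_r = 0.234, cos θ_r = 0.972.
Minimum nonzero at m = 1: t = λ / (2 n cos θ_r) = 528 / (2 × 1.337 × 0.972) = 203 nm.

0.203 μm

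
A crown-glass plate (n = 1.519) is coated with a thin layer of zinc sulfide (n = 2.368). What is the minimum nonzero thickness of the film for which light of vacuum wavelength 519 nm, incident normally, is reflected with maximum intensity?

54.8 nm

At the upper boundary (n = 1.0 to n = 2.368) the reflected ray undergoes a half-wave phase shift.
Ray reflecting at the bottom interface goes from n = 2.368 toward n = 1.519: no phase shift.
The two reflections differ by half a wavelength.
So the condition for constructive reflection is 2 n t = (m + ½) λ.
Minimum at m = 0: t = λ / (4 n) = 519 / (4 × 2.368) = 54.8 nm.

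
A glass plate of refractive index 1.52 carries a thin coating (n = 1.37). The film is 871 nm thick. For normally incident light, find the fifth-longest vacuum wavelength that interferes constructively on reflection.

At the upper boundary (n = 1.0 to n = 1.37) the reflected ray undergoes a half-wave phase shift.
Ray reflecting at the bottom interface goes from n = 1.37 toward n = 1.52: a half-wave phase shift.
Net: no relative phase inversion (both shifts match).
With no net inversion, constructive interference in reflection requires 2 n t = m λ.
λ = 2 n t / m. The fifth-longest wavelength is m = 5: λ = 2 × 1.37 × 871 / 5.00 = 477 nm.

477 nm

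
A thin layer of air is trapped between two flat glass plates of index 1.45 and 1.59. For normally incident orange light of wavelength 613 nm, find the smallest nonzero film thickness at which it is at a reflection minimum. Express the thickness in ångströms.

Ray reflecting at the top interface goes from n = 1.45 toward n = 1.0: no phase shift.
Ray reflecting at the bottom interface goes from n = 1.0 toward n = 1.59: a half-wave phase shift.
The two reflections differ by half a wavelength.
So the condition for destructive reflection is 2 n t = m λ.
Minimum nonzero at m = 1: t = λ / (2 n) = 613 / (2 × 1.0) = 307 nm.

3065 Å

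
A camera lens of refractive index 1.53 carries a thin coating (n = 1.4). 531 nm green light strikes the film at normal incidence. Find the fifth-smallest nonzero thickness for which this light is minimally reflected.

853 nm

Top surface (1.0 → 1.4): reflection off a higher-index medium gives a half-wave phase shift.
Ray reflecting at the bottom interface goes from n = 1.4 toward n = 1.53: a half-wave phase shift.
The two reflections carry the same phase change, so no net offset.
So the condition for destructive reflection is 2 n t = (m + ½) λ.
The fifth-smallest nonzero thickness corresponds to m = 4: t = (m + ½) λ / (2 n) = 4.50 × 531 / (2 × 1.4) = 853 nm.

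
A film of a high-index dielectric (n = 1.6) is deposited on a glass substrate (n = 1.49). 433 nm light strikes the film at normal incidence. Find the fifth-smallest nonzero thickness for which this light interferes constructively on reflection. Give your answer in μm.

At the upper boundary (n = 1.0 to n = 1.6) the reflected ray undergoes a half-wave phase shift.
At the lower boundary (n = 1.6 to n = 1.49) the reflected ray undergoes no phase shift.
Net: one phase inversion between the two reflected rays.
With one net inversion, constructive interference in reflection requires 2 n t = (m + ½) λ.
The fifth-smallest nonzero thickness corresponds to m = 4: t = (m + ½) λ / (2 n) = 4.50 × 433 / (2 × 1.6) = 609 nm.

0.609 μm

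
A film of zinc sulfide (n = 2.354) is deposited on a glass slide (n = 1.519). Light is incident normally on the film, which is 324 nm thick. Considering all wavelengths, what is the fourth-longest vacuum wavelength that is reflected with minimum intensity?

Ray reflecting at the top interface goes from n = 1.0 toward n = 2.354: a half-wave phase shift.
Ray reflecting at the bottom interface goes from n = 2.354 toward n = 1.519: no phase shift.
Exactly one π shift → a net half-wave offset.
For weak reflection here: 2 n t = m λ.
λ = 2 n t / m. The fourth-longest wavelength is m = 4: λ = 2 × 2.354 × 324 / 4.00 = 381 nm.

381 nm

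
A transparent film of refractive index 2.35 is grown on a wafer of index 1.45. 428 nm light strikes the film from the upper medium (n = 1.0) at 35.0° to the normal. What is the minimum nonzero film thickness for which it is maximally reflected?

Top surface (1.0 → 2.35): reflection off a higher-index medium gives a half-wave phase shift.
Ray reflecting at the bottom interface goes from n = 2.35 toward n = 1.45: no phase shift.
Exactly one π shift → a net half-wave offset.
For bright reflection here: 2 n t cos θ_r = (m + ½) λ.
Snell's law: 1.0 sin 35.0° = 2.35 sin θ_r → sin θ_r = 0.244, cos θ_r = 0.970.
Minimum at m = 0: t = λ / (4 n cos θ_r) = 428 / (4 × 2.35 × 0.970) = 47.0 nm.

47.0 nm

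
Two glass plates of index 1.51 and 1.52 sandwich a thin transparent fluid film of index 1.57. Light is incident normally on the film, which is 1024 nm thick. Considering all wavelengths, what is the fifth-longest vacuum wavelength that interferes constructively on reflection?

715 nm

At the upper boundary (n = 1.51 to n = 1.57) the reflected ray undergoes a half-wave phase shift.
At the lower boundary (n = 1.57 to n = 1.52) the reflected ray undergoes no phase shift.
Exactly one π shift → a net half-wave offset.
So the condition for constructive reflection is 2 n t = (m + ½) λ.
λ = 2 n t / (m + ½). The fifth-longest wavelength is m = 4: λ = 2 × 1.57 × 1024 / 4.50 = 715 nm.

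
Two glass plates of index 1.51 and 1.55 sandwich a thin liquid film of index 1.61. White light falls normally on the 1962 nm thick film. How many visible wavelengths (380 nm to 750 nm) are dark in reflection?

Ray reflecting at the top interface goes from n = 1.51 toward n = 1.61: a half-wave phase shift.
Ray reflecting at the bottom interface goes from n = 1.61 toward n = 1.55: no phase shift.
Exactly one π shift → a net half-wave offset.
With one net inversion, destructive interference in reflection requires 2 n t = m λ.
λ = 2 n t / m = 6318 / m nm.
m=8: 790 nm (IR); m=9: 702 nm (visible); m=10: 632 nm (visible); m=11: 574 nm (visible); m=12: 526 nm (visible); m=13: 486 nm (visible); m=14: 451 nm (visible); m=15: 421 nm (visible); m=16: 395 nm (visible); m=17: 372 nm (UV).

8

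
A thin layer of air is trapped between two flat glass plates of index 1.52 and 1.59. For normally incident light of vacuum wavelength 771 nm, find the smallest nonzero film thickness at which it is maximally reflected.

193 nm

Top surface (1.52 → 1.0): reflection off a lower-index medium gives no phase shift.
At the lower boundary (n = 1.0 to n = 1.59) the reflected ray undergoes a half-wave phase shift.
Exactly one π shift → a net half-wave offset.
For maximum reflection here: 2 n t = (m + ½) λ.
Minimum at m = 0: t = λ / (4 n) = 771 / (4 × 1.0) = 193 nm.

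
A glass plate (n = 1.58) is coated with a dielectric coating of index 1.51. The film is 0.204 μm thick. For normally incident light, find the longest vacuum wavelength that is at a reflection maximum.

616 nm

Ray reflecting at the top interface goes from n = 1.0 toward n = 1.51: a half-wave phase shift.
Ray reflecting at the bottom interface goes from n = 1.51 toward n = 1.58: a half-wave phase shift.
Net: no relative phase inversion (both shifts match).
For bright reflection here: 2 n t = m λ.
λ = 2 n t / m. The longest wavelength is m = 1: λ = 2 × 1.51 × 204 / 1.00 = 616 nm.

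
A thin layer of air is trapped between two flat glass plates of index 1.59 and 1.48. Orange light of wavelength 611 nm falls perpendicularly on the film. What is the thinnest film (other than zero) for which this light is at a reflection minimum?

Top surface (1.59 → 1.0): reflection off a lower-index medium gives no phase shift.
Bottom surface (1.0 → 1.48): reflection off a higher-index medium gives a half-wave phase shift.
Exactly one π shift → a net half-wave offset.
With one net inversion, destructive interference in reflection requires 2 n t = m λ.
Minimum nonzero at m = 1: t = λ / (2 n) = 611 / (2 × 1.0) = 306 nm.

306 nm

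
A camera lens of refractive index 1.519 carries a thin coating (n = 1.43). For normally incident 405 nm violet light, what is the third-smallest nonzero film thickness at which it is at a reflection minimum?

354 nm

Top surface (1.0 → 1.43): reflection off a higher-index medium gives a half-wave phase shift.
At the lower boundary (n = 1.43 to n = 1.519) the reflected ray undergoes a half-wave phase shift.
Net: no relative phase inversion (both shifts match).
For weak reflection here: 2 n t = (m + ½) λ.
The third-smallest nonzero thickness corresponds to m = 2: t = (m + ½) λ / (2 n) = 2.50 × 405 / (2 × 1.43) = 354 nm.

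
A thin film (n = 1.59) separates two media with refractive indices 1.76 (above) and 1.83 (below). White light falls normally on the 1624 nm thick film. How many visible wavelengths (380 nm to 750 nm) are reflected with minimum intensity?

7

Top surface (1.76 → 1.59): reflection off a lower-index medium gives no phase shift.
At the lower boundary (n = 1.59 to n = 1.83) the reflected ray undergoes a half-wave phase shift.
The two reflections differ by half a wavelength.
With one net inversion, destructive interference in reflection requires 2 n t = m λ.
λ = 2 n t / m = 5164 / m nm.
m=6: 861 nm (IR); m=7: 738 nm (visible); m=8: 646 nm (visible); m=9: 574 nm (visible); m=10: 516 nm (visible); m=11: 469 nm (visible); m=12: 430 nm (visible); m=13: 397 nm (visible); m=14: 369 nm (UV).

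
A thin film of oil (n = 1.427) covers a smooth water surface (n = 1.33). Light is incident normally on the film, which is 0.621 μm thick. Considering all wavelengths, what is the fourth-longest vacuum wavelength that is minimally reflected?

At the upper boundary (n = 1.0 to n = 1.427) the reflected ray undergoes a half-wave phase shift.
Bottom surface (1.427 → 1.33): reflection off a lower-index medium gives no phase shift.
Exactly one π shift → a net half-wave offset.
For weak reflection here: 2 n t = m λ.
λ = 2 n t / m. The fourth-longest wavelength is m = 4: λ = 2 × 1.427 × 621 / 4.00 = 443 nm.

443 nm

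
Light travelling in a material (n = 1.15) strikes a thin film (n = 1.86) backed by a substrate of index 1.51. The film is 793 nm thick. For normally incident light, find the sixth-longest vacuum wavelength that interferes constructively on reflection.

Top surface (1.15 → 1.86): reflection off a higher-index medium gives a half-wave phase shift.
At the lower boundary (n = 1.86 to n = 1.51) the reflected ray undergoes no phase shift.
Exactly one π shift → a net half-wave offset.
So the condition for constructive reflection is 2 n t = (m + ½) λ.
λ = 2 n t / (m + ½). The sixth-longest wavelength is m = 5: λ = 2 × 1.86 × 793 / 5.50 = 536 nm.

536 nm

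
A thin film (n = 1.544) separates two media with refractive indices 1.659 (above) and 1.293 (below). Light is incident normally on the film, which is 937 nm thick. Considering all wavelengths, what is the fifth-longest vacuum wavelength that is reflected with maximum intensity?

579 nm

Top surface (1.659 → 1.544): reflection off a lower-index medium gives no phase shift.
Ray reflecting at the bottom interface goes from n = 1.544 toward n = 1.293: no phase shift.
Zero or two π shifts → no net half-wave offset.
So the condition for constructive reflection is 2 n t = m λ.
λ = 2 n t / m. The fifth-longest wavelength is m = 5: λ = 2 × 1.544 × 937 / 5.00 = 579 nm.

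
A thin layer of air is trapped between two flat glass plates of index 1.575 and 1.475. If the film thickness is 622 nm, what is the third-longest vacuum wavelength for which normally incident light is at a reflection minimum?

Ray reflecting at the top interface goes from n = 1.575 toward n = 1.0: no phase shift.
At the lower boundary (n = 1.0 to n = 1.475) the reflected ray undergoes a half-wave phase shift.
Net: one phase inversion between the two reflected rays.
For dark reflection here: 2 n t = m λ.
λ = 2 n t / m. The third-longest wavelength is m = 3: λ = 2 × 1.0 × 622 / 3.00 = 415 nm.

415 nm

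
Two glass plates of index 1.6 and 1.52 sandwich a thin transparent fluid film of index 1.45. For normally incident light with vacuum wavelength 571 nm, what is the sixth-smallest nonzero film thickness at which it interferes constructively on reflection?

At the upper boundary (n = 1.6 to n = 1.45) the reflected ray undergoes no phase shift.
Ray reflecting at the bottom interface goes from n = 1.45 toward n = 1.52: a half-wave phase shift.
Net: one phase inversion between the two reflected rays.
With one net inversion, constructive interference in reflection requires 2 n t = (m + ½) λ.
The sixth-smallest nonzero thickness corresponds to m = 5: t = (m + ½) λ / (2 n) = 5.50 × 571 / (2 × 1.45) = 1083 nm.

1083 nm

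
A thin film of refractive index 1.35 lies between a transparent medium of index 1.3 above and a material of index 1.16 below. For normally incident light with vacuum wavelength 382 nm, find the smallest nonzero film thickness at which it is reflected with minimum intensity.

141 nm

Ray reflecting at the top interface goes from n = 1.3 toward n = 1.35: a half-wave phase shift.
At the lower boundary (n = 1.35 to n = 1.16) the reflected ray undergoes no phase shift.
The two reflections differ by half a wavelength.
With one net inversion, destructive interference in reflection requires 2 n t = m λ.
Minimum nonzero at m = 1: t = λ / (2 n) = 382 / (2 × 1.35) = 141 nm.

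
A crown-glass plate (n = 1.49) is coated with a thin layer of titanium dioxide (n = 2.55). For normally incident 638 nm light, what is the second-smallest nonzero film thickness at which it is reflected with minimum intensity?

Ray reflecting at the top interface goes from n = 1.0 toward n = 2.55: a half-wave phase shift.
At the lower boundary (n = 2.55 to n = 1.49) the reflected ray undergoes no phase shift.
Exactly one π shift → a net half-wave offset.
With one net inversion, destructive interference in reflection requires 2 n t = m λ.
The second-smallest nonzero thickness corresponds to m = 2: t = m λ / (2 n) = 2.00 × 638 / (2 × 2.55) = 250 nm.

250 nm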